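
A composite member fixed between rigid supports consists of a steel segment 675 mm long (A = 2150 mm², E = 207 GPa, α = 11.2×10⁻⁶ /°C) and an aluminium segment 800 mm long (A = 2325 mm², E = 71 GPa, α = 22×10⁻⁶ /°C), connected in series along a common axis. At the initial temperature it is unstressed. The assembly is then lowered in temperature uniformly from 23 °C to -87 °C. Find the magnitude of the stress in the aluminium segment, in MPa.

Free thermal contraction of the whole bar: Σ αᵢΔT Lᵢ = 11.2×10⁻⁶×110×675 + 22×10⁻⁶×110×800 = 2.768 mm.
The rigid supports impose zero overall length change; the single axial force P common to all segments must satisfy P Σ Lᵢ/(AᵢEᵢ) = δ_free.
The series flexibility is Σ Lᵢ/(AᵢEᵢ) = 675/(2150×207×10³) + 800/(2325×71×10³) = 6.363×10⁻⁶ mm/N.
P = 2.768 / 6.363×10⁻⁶ = 435000 N = 435 kN, tensile.
σ_{aluminium} = P / A = 435000 / 2325 = 187.1 MPa.

σ ≈ 187 MPa (tensile)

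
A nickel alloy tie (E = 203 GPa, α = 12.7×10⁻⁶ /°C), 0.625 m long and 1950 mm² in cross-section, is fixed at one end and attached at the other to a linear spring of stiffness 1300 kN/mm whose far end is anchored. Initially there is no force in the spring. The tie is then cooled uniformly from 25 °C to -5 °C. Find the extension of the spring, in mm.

If the spring were absent the tie would shorten by αΔT L = 12.7×10⁻⁶ × 30 × 625 = 0.2381 mm.
Let P be the tensile force in the spring. The tie extends elastically by PL/(AE) and the spring stretches by P/k; together these equal δ_free.
So P = δ_free / [L/(AE) + 1/k] = 0.2381 / [ 625/(1950×203×10³) + 1/(1300×10³) ].
P = 0.2381 / 2.348×10⁻⁶ = 101400 N.
Spring extension = P/k = 101400/(1300×10³) = 0.07801 mm.

δ ≈ 0.078 mm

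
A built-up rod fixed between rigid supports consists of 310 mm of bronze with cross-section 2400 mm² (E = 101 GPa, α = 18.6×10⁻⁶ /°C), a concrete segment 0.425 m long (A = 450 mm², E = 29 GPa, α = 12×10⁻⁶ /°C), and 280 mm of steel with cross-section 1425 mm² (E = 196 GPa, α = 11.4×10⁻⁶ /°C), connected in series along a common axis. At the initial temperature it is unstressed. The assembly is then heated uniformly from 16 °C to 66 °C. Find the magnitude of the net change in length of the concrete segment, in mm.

If the supports were absent, the total length change would be Σ αᵢΔT Lᵢ = 18.6×10⁻⁶×50×310 + 12×10⁻⁶×50×425 + 11.4×10⁻⁶×50×280 = 0.7029 mm.
The walls prevent any net length change, so an axial force P (same in every segment) develops. Compatibility: P · Σ Lᵢ/(AᵢEᵢ) = δ_free.
Σ Lᵢ/(AᵢEᵢ) = 310/(2400×101×10³) + 425/(450×29×10³) + 280/(1425×196×10³) = 3.485×10⁻⁵ mm/N.
So P = 0.7029 / 3.485×10⁻⁵ = 20.17 kN, compressive.
For the concrete segment, free thermal change = 12×10⁻⁶×50×425 = 0.255 mm and elastic change from P = 20170×425/(450×29×10³) = 0.6569 mm; these oppose, so the net change is 0.402 mm (segment shortens).

|ΔL| ≈ 0.402 mm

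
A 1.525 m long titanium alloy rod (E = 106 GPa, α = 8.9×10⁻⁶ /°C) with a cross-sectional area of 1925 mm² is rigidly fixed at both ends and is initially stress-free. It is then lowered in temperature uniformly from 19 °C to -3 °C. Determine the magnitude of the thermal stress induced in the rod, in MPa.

The supports are rigid, so the total axial strain is zero. The restrained thermal strain is ε = αΔT = 8.9×10⁻⁶ × 22 = 195.8×10⁻⁶.
Hence σ = E·αΔT = 106×10³ × 195.8×10⁻⁶ = 20.75 MPa, tensile.

σ ≈ 20.8 MPa (tensile)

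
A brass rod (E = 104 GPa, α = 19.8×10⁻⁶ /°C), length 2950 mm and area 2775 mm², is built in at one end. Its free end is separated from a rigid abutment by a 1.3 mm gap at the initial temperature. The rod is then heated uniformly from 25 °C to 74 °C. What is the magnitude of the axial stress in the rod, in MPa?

Free thermal elongation = αΔT L = 19.8×10⁻⁶ × 49 × 2950 = 2.862 mm.
The gap closes (δ_free > 1.3 mm) and the wall then resists a further 2.862 − 1.3 = 1.562 mm of expansion.
So σ = E(δ_free − g)/L = 104×10³ × 1.562/2950 = 55.07 MPa.

σ ≈ 55.1 MPa (compressive)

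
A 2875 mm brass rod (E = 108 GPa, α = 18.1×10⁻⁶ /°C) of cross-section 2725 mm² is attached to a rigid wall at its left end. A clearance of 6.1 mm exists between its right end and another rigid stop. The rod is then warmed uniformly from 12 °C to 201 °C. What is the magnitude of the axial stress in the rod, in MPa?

Free thermal elongation = αΔT L = 18.1×10⁻⁶ × 189 × 2875 = 9.835 mm.
After closing the 6.1 mm clearance, 9.835 − 6.1 = 3.735 mm of expansion remains to be suppressed by the wall.
So σ = E(δ_free − g)/L = 108×10³ × 3.735/2875 = 140.3 MPa.

σ ≈ 140 MPa (compressive)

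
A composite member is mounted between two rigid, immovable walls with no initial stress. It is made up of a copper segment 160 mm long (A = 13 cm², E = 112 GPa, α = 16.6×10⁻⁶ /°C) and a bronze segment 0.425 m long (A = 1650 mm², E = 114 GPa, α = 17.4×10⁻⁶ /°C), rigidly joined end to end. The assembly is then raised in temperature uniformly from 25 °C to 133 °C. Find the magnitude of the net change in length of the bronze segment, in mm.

|ΔL| ≈ 0.0683 mm

Free thermal expansion of the whole bar: Σ αᵢΔT Lᵢ = 16.6×10⁻⁶×108×160 + 17.4×10⁻⁶×108×425 = 1.086 mm.
The rigid supports impose zero overall length change; the single axial force P common to all segments must satisfy P Σ Lᵢ/(AᵢEᵢ) = δ_free.
Σ Lᵢ/(AᵢEᵢ) = 160/(1300×112×10³) + 425/(1650×114×10³) = 3.358×10⁻⁶ mm/N.
So P = 1.086 / 3.358×10⁻⁶ = 323.2 kN, compressive.
For the bronze segment, free thermal change = 17.4×10⁻⁶×108×425 = 0.7987 mm and elastic change from P = 323200×425/(1650×114×10³) = 0.7303 mm; these oppose, so the net change is 0.0683 mm (segment lengthens).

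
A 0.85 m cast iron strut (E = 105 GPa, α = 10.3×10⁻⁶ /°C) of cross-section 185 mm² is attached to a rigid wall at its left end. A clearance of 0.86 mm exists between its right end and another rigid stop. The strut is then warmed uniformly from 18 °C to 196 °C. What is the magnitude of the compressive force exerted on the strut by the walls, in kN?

Free thermal elongation = αΔT L = 10.3×10⁻⁶ × 178 × 850 = 1.558 mm.
After closing the 0.86 mm clearance, 1.558 − 0.86 = 0.6984 mm of expansion remains to be suppressed by the wall.
Compatibility: PL/(AE) = 0.6984 mm, so σ = P/A = E × (0.6984/850) = 86.27 MPa.
P = σA = 86.27 × 185 = 15.96 kN.

P ≈ 16 kN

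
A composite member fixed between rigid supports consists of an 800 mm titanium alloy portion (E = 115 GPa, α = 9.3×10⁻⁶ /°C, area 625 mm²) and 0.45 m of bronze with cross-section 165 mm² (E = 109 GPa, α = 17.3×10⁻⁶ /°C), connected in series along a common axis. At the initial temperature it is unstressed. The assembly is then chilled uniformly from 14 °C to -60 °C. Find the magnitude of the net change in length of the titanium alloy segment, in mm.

If the supports were absent, the total length change would be Σ αᵢΔT Lᵢ = 9.3×10⁻⁶×74×800 + 17.3×10⁻⁶×74×450 = 1.127 mm.
The rigid supports impose zero overall length change; the single axial force P common to all segments must satisfy P Σ Lᵢ/(AᵢEᵢ) = δ_free.
Σ Lᵢ/(AᵢEᵢ) = 800/(625×115×10³) + 450/(165×109×10³) = 3.615×10⁻⁵ mm/N.
So P = 1.127 / 3.615×10⁻⁵ = 31.16 kN, tensile.
For the titanium alloy segment, free thermal change = 9.3×10⁻⁶×74×800 = 0.5506 mm and elastic change from P = 31160×800/(625×115×10³) = 0.3469 mm; these oppose, so the net change is 0.204 mm (segment shortens).

|ΔL| ≈ 0.204 mm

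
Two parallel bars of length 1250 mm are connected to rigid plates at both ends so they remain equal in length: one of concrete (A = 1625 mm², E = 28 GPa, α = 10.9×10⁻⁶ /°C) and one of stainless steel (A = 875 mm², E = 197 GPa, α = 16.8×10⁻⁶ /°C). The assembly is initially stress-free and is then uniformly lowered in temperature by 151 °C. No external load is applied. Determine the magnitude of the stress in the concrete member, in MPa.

Both members must finish at the same length. With the larger α, the stainless steel tends to over-contract; the plates restrain it, putting the stainless steel in tension and the concrete in compression. With no external load the two internal forces are equal and opposite, magnitude P.
Compatibility of the two members (thermal + elastic change equal): (α₁ − α₂)ΔT = P·[1/(A₁E₁) + 1/(A₂E₂)].
|α₁ − α₂|·ΔT = 5.9×10⁻⁶ × 151 = 0.0008909.
1/(A₁E₁) + 1/(A₂E₂) = 1/(1625×28×10³) + 1/(875×197×10³) = 2.778×10⁻⁸ N⁻¹.
P = 0.0008909 / 2.778×10⁻⁸ = 32070 N = 32.07 kN.
σ_{concrete} = P/A₁ = 32070/1625 = 19.74 MPa, compressive.

σ ≈ 19.7 MPa (compressive)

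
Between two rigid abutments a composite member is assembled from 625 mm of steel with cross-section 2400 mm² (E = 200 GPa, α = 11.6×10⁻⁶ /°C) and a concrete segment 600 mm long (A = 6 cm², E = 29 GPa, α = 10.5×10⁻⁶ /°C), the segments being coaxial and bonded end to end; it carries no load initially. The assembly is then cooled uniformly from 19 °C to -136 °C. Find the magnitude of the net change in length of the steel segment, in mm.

|ΔL| ≈ 1.05 mm

If the supports were absent, the total length change would be Σ αᵢΔT Lᵢ = 11.6×10⁻⁶×155×625 + 10.5×10⁻⁶×155×600 = 2.1 mm.
The walls prevent any net length change, so an axial force P (same in every segment) develops. Compatibility: P · Σ Lᵢ/(AᵢEᵢ) = δ_free.
The series flexibility is Σ Lᵢ/(AᵢEᵢ) = 625/(2400×200×10³) + 600/(600×29×10³) = 3.578×10⁻⁵ mm/N.
So P = 2.1 / 3.578×10⁻⁵ = 58.69 kN, tensile.
For the steel segment, free thermal change = 11.6×10⁻⁶×155×625 = 1.124 mm and elastic change from P = 58690×625/(2400×200×10³) = 0.07642 mm; these oppose, so the net change is 1.05 mm (segment shortens).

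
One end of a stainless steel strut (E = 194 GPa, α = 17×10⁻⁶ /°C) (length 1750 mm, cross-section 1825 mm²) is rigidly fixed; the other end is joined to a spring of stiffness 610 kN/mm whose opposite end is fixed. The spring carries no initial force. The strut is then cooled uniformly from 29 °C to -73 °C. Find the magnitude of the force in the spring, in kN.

P ≈ 461 kN

The unrestrained thermal change is αΔT L = 17×10⁻⁶ × 102 × 1750 = 3.034 mm.
With a force P in the spring, the elastic change of the strut is PL/(AE) and that of the spring is P/k; compatibility requires their sum to equal δ_free.
So P = δ_free / [L/(AE) + 1/k] = 3.034 / [ 1750/(1825×194×10³) + 1/(610×10³) ].
P = 3.034 / 6.582×10⁻⁶ = 461000 N.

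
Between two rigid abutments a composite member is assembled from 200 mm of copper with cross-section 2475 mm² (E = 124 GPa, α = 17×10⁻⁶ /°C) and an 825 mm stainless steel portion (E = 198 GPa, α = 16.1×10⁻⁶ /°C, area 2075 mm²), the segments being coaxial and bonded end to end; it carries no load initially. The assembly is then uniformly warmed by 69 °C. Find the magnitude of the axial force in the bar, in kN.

P ≈ 433 kN (compressive)

With the walls removed the bar would change length by δ_free = Σ αᵢΔT Lᵢ = 17×10⁻⁶×69×200 + 16.1×10⁻⁶×69×825 = 1.151 mm.
The rigid supports impose zero overall length change; the single axial force P common to all segments must satisfy P Σ Lᵢ/(AᵢEᵢ) = δ_free.
Σ Lᵢ/(AᵢEᵢ) = 200/(2475×124×10³) + 825/(2075×198×10³) = 2.66×10⁻⁶ mm/N.
Hence P = δ_free / Σ(L/AE) = 1.151/2.66×10⁻⁶ = 432.8 kN (compressive).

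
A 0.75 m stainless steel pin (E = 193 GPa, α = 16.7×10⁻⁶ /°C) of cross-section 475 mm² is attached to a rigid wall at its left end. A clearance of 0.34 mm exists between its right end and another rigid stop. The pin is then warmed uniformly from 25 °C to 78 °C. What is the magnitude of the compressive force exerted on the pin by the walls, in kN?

P ≈ 39.6 kN

If the wall were absent the pin would grow by αΔT L = 16.7×10⁻⁶ × 53 × 750 = 0.6638 mm.
The gap closes (δ_free > 0.34 mm) and the wall then resists a further 0.6638 − 0.34 = 0.3238 mm of expansion.
Compatibility: PL/(AE) = 0.3238 mm, so σ = P/A = E × (0.3238/750) = 83.33 MPa.
Force on the wall = σA = 83.33 × 475 mm² = 39.58 kN.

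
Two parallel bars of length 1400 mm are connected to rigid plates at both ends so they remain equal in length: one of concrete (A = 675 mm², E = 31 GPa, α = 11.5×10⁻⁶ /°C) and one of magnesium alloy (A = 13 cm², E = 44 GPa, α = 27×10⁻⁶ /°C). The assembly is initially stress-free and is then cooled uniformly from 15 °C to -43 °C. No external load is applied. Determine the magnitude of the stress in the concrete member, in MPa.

σ ≈ 20.4 MPa (compressive)

Both members must finish at the same length. With the larger α, the magnesium alloy tends to over-contract; the plates restrain it, putting the magnesium alloy in tension and the concrete in compression. With no external load the two internal forces are equal and opposite, magnitude P.
Compatibility of the two members (thermal + elastic change equal): (α₁ − α₂)ΔT = P·[1/(A₁E₁) + 1/(A₂E₂)].
|α₁ − α₂|·ΔT = 15.5×10⁻⁶ × 58 = 0.000899.
1/(A₁E₁) + 1/(A₂E₂) = 1/(675×31×10³) + 1/(1300×44×10³) = 6.527×10⁻⁸ N⁻¹.
So P = 0.000899 / 6.527×10⁻⁸ = 13.77 kN.
σ_{concrete} = P/A₁ = 13770/675 = 20.4 MPa, compressive.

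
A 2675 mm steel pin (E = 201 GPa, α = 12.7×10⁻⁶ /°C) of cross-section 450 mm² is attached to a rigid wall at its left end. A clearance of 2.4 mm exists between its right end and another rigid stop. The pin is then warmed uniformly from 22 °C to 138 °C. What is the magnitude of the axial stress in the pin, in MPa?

Free thermal elongation = αΔT L = 12.7×10⁻⁶ × 116 × 2675 = 3.941 mm.
This exceeds the 2.4 mm gap, so the wall pushes back. The portion of expansion that must be recovered elastically is δ_free − gap = 3.941 − 2.4 = 1.541 mm.
Compatibility: PL/(AE) = 1.541 mm, so σ = P/A = E × (1.541/2675) = 115.8 MPa.

σ ≈ 116 MPa (compressive)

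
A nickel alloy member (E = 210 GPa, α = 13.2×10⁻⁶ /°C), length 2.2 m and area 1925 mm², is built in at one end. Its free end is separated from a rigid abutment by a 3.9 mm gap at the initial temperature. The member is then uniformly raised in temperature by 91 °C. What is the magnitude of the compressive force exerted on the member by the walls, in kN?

P ≈ 0 kN

If the wall were absent the member would grow by αΔT L = 13.2×10⁻⁶ × 91 × 2200 = 2.643 mm.
This is smaller than the 3.9 mm clearance, so the member expands freely without reaching the stop — the stress is zero.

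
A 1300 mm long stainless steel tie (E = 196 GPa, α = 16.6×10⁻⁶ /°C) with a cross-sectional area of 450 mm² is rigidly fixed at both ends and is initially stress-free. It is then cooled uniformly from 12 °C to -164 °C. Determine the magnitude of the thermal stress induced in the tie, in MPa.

σ ≈ 573 MPa (tensile)

Because both ends are immovable the net strain is zero, and the suppressed thermal strain is αΔT = 16.6×10⁻⁶ × 176 = 2921.6×10⁻⁶.
The stress required to suppress this strain is σ = Eε = 196×10³ × 2921.6×10⁻⁶ = 572.6 MPa, tensile since the tie is trying to contract.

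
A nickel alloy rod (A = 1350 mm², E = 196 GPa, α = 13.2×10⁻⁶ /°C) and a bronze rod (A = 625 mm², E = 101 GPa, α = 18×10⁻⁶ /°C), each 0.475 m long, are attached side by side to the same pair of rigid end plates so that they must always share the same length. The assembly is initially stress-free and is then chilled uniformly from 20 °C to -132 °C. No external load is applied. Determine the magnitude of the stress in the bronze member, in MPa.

The bronze has the larger α, so on cooling it would change length more than the nickel alloy if both were free. The rigid plates force a common final length, so the bronze is put into tension and the nickel alloy into compression, with equal and opposite forces P (no external load).
Compatibility of the two members (thermal + elastic change equal): (α₁ − α₂)ΔT = P·[1/(A₁E₁) + 1/(A₂E₂)].
|α₁ − α₂|·ΔT = 4.8×10⁻⁶ × 152 = 0.0007296.
1/(A₁E₁) + 1/(A₂E₂) = 1/(1350×196×10³) + 1/(625×101×10³) = 1.962×10⁻⁸ N⁻¹.
P = 0.0007296 / 1.962×10⁻⁸ = 37180 N = 37.18 kN.
σ_{bronze} = P/A₂ = 37180/625 = 59.5 MPa, tensile.

σ ≈ 59.5 MPa (tensile)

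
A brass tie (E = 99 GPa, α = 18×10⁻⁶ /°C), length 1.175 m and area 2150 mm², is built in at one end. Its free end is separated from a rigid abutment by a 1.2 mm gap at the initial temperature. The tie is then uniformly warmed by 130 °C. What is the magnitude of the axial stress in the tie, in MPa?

If the wall were absent the tie would grow by αΔT L = 18×10⁻⁶ × 130 × 1175 = 2.75 mm.
The gap closes (δ_free > 1.2 mm) and the wall then resists a further 2.75 − 1.2 = 1.55 mm of expansion.
So σ = E(δ_free − g)/L = 99×10³ × 1.55/1175 = 130.6 MPa.

σ ≈ 131 MPa (compressive)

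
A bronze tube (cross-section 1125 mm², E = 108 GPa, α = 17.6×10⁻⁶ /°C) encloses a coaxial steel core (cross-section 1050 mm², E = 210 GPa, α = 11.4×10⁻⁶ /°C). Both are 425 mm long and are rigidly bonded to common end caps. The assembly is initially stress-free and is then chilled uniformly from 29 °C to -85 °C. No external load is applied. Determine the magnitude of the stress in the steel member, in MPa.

The bronze has the larger α, so on cooling it would change length more than the steel if both were free. The rigid plates force a common final length, so the bronze is put into tension and the steel into compression, with equal and opposite forces P (no external load).
Compatibility of the two members (thermal + elastic change equal): (α₁ − α₂)ΔT = P·[1/(A₁E₁) + 1/(A₂E₂)].
|α₁ − α₂|·ΔT = 6.2×10⁻⁶ × 114 = 0.0007068.
1/(A₁E₁) + 1/(A₂E₂) = 1/(1125×108×10³) + 1/(1050×210×10³) = 1.277×10⁻⁸ N⁻¹.
So P = 0.0007068 / 1.277×10⁻⁸ = 55.37 kN.
σ_{steel} = P/A₂ = 55370/1050 = 52.73 MPa, compressive.

σ ≈ 52.7 MPa (compressive)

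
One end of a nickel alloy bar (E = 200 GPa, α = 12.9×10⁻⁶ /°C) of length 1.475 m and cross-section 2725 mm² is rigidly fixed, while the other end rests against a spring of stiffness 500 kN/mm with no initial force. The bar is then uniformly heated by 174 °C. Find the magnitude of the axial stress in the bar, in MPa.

If the spring were absent the bar would lengthen by αΔT L = 12.9×10⁻⁶ × 174 × 1475 = 3.311 mm.
Let P be the compressive force at the spring. The bar shortens elastically by PL/(AE) and the spring compresses by P/k; together these equal δ_free.
P [ L/(AE) + 1/k ] = δ_free → P [ 1475/(2725×200×10³) + 1/(500×10³) ] = 3.311.
P = 3.311 / 4.706×10⁻⁶ = 703500 N.
σ = P/A = 703500/2725 = 258.2 MPa.

σ ≈ 258 MPa (compressive)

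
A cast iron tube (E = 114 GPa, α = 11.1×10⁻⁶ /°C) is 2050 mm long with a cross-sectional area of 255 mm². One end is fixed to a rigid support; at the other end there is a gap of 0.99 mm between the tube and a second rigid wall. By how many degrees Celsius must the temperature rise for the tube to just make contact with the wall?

Contact occurs when the free expansion equals the gap: αΔT L = 0.99 mm.
So ΔT = g/(αL) = 0.99/(11.1×10⁻⁶ × 2050) = 43.51 °C.

ΔT ≈ 43.5 °C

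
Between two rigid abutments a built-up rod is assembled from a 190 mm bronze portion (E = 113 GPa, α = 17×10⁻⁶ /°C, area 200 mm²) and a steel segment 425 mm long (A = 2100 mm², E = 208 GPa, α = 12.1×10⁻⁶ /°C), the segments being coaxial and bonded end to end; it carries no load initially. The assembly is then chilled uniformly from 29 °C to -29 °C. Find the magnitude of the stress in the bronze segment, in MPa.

σ ≈ 259 MPa (tensile)

If the supports were absent, the total length change would be Σ αᵢΔT Lᵢ = 17×10⁻⁶×58×190 + 12.1×10⁻⁶×58×425 = 0.4856 mm.
Since the ends are fixed, an axial force P builds up, equal in every segment, with P · Σ Lᵢ/(AᵢEᵢ) = δ_free.
Σ Lᵢ/(AᵢEᵢ) = 190/(200×113×10³) + 425/(2100×208×10³) = 9.38×10⁻⁶ mm/N.
P = 0.4856 / 9.38×10⁻⁶ = 51770 N = 51.77 kN, tensile.
σ_{bronze} = P / A = 51770 / 200 = 258.8 MPa.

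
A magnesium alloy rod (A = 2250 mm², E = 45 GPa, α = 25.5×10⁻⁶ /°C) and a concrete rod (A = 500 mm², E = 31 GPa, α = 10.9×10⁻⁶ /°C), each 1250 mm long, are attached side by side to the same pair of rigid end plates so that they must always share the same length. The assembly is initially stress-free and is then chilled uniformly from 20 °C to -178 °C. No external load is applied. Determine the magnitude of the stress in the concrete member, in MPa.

σ ≈ 77.7 MPa (compressive)

Equilibrium of a rigid end plate with no external load gives equal and opposite internal forces ±P in the two members. Since α_{magnesium alloy} > α_{concrete}, cooling drives the magnesium alloy into tension and the concrete into compression.
Equating the net (thermal + elastic) strains gives |α₁ − α₂|·ΔT = P·[1/(A₁E₁) + 1/(A₂E₂)].
|α₁ − α₂|·ΔT = 14.6×10⁻⁶ × 198 = 0.002891.
1/(A₁E₁) + 1/(A₂E₂) = 1/(2250×45×10³) + 1/(500×31×10³) = 7.439×10⁻⁸ N⁻¹.
So P = 0.002891 / 7.439×10⁻⁸ = 38.86 kN.
σ_{concrete} = P/A₂ = 38860/500 = 77.72 MPa, compressive.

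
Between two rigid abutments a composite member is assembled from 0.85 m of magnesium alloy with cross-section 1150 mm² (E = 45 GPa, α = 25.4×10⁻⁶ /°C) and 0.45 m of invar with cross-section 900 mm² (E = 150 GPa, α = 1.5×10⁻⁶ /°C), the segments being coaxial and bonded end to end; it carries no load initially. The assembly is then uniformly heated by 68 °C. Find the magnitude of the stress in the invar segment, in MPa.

With the walls removed the bar would change length by δ_free = Σ αᵢΔT Lᵢ = 25.4×10⁻⁶×68×850 + 1.5×10⁻⁶×68×450 = 1.514 mm.
The rigid supports impose zero overall length change; the single axial force P common to all segments must satisfy P Σ Lᵢ/(AᵢEᵢ) = δ_free.
The series flexibility is Σ Lᵢ/(AᵢEᵢ) = 850/(1150×45×10³) + 450/(900×150×10³) = 1.976×10⁻⁵ mm/N.
So P = 1.514 / 1.976×10⁻⁵ = 76.63 kN, compressive.
σ_{invar} = P / A = 76630 / 900 = 85.14 MPa.

σ ≈ 85.1 MPa (compressive)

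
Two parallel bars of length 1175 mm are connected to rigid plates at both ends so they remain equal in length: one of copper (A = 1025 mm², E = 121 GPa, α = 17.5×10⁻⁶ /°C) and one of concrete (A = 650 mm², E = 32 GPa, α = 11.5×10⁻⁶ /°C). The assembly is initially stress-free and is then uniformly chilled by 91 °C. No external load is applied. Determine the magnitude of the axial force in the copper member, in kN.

The copper has the larger α, so on cooling it would change length more than the concrete if both were free. The rigid plates force a common final length, so the copper is put into tension and the concrete into compression, with equal and opposite forces P (no external load).
Compatibility of the two members (thermal + elastic change equal): (α₁ − α₂)ΔT = P·[1/(A₁E₁) + 1/(A₂E₂)].
|α₁ − α₂|·ΔT = 6×10⁻⁶ × 91 = 0.000546.
1/(A₁E₁) + 1/(A₂E₂) = 1/(1025×121×10³) + 1/(650×32×10³) = 5.614×10⁻⁸ N⁻¹.
So P = 0.000546 / 5.614×10⁻⁸ = 9.726 kN.

P ≈ 9.73 kN (tensile in the copper)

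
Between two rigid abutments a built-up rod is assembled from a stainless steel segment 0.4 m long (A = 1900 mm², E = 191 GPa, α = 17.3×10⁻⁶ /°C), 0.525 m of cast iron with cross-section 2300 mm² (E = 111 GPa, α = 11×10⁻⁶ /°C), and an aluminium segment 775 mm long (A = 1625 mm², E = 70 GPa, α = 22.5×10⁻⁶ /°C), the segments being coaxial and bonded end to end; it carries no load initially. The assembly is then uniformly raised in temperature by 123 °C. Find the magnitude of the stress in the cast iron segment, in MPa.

Free thermal expansion of the whole bar: Σ αᵢΔT Lᵢ = 17.3×10⁻⁶×123×400 + 11×10⁻⁶×123×525 + 22.5×10⁻⁶×123×775 = 3.706 mm.
The rigid supports impose zero overall length change; the single axial force P common to all segments must satisfy P Σ Lᵢ/(AᵢEᵢ) = δ_free.
The series flexibility is Σ Lᵢ/(AᵢEᵢ) = 400/(1900×191×10³) + 525/(2300×111×10³) + 775/(1625×70×10³) = 9.972×10⁻⁶ mm/N.
Hence P = δ_free / Σ(L/AE) = 3.706/9.972×10⁻⁶ = 371.7 kN (compressive).
σ_{cast iron} = P / A = 371700 / 2300 = 161.6 MPa.

σ ≈ 162 MPa (compressive)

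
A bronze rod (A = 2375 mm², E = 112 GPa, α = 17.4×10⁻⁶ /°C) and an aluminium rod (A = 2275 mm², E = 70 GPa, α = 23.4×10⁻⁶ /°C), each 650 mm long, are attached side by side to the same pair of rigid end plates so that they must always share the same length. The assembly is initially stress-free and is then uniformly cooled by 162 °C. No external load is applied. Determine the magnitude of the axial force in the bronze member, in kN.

P ≈ 96.8 kN (compressive in the bronze)

Equilibrium of a rigid end plate with no external load gives equal and opposite internal forces ±P in the two members. Since α_{aluminium} > α_{bronze}, cooling drives the aluminium into tension and the bronze into compression.
Compatibility of the two members (thermal + elastic change equal): (α₁ − α₂)ΔT = P·[1/(A₁E₁) + 1/(A₂E₂)].
|α₁ − α₂|·ΔT = 6×10⁻⁶ × 162 = 0.000972.
1/(A₁E₁) + 1/(A₂E₂) = 1/(2375×112×10³) + 1/(2275×70×10³) = 1.004×10⁻⁸ N⁻¹.
So P = 0.000972 / 1.004×10⁻⁸ = 96.82 kN.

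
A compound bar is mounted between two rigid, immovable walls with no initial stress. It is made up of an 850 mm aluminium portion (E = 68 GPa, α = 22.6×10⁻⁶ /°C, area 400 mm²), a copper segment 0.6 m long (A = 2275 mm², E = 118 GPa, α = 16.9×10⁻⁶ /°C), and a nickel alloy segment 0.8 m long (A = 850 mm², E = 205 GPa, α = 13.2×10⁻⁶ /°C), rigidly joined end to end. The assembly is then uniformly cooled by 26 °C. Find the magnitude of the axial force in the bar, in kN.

With the walls removed the bar would change length by δ_free = Σ αᵢΔT Lᵢ = 22.6×10⁻⁶×26×850 + 16.9×10⁻⁶×26×600 + 13.2×10⁻⁶×26×800 = 1.038 mm.
The walls prevent any net length change, so an axial force P (same in every segment) develops. Compatibility: P · Σ Lᵢ/(AᵢEᵢ) = δ_free.
Σ Lᵢ/(AᵢEᵢ) = 850/(400×68×10³) + 600/(2275×118×10³) + 800/(850×205×10³) = 3.808×10⁻⁵ mm/N.
Hence P = δ_free / Σ(L/AE) = 1.038/3.808×10⁻⁵ = 27.25 kN (tensile).

P ≈ 27.3 kN (tensile)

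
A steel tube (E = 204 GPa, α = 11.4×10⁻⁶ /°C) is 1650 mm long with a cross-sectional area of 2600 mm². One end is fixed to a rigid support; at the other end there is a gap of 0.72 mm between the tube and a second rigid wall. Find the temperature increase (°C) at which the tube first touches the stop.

ΔT ≈ 38.3 °C

Contact occurs when the free expansion equals the gap: αΔT L = 0.72 mm.
ΔT = 0.72 / (11.4×10⁻⁶ × 1650) = 38.28 °C.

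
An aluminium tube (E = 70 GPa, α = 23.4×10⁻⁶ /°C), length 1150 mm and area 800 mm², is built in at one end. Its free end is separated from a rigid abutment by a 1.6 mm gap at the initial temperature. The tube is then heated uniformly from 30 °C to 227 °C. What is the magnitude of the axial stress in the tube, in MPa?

σ ≈ 225 MPa (compressive)

Unrestrained expansion: δ_free = αΔT L = 23.4×10⁻⁶ × 197 × 1150 = 5.301 mm.
The gap closes (δ_free > 1.6 mm) and the wall then resists a further 5.301 − 1.6 = 3.701 mm of expansion.
Compatibility: PL/(AE) = 3.701 mm, so σ = P/A = E × (3.701/1150) = 225.3 MPa.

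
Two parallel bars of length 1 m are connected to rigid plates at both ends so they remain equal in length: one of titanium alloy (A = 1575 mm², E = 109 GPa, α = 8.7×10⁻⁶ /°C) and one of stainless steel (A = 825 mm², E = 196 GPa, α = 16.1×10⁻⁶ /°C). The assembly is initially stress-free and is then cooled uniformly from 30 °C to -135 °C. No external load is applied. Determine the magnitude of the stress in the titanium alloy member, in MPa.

σ ≈ 64.6 MPa (compressive)

The stainless steel has the larger α, so on cooling it would change length more than the titanium alloy if both were free. The rigid plates force a common final length, so the stainless steel is put into tension and the titanium alloy into compression, with equal and opposite forces P (no external load).
Equating the net (thermal + elastic) strains gives |α₁ − α₂|·ΔT = P·[1/(A₁E₁) + 1/(A₂E₂)].
|α₁ − α₂|·ΔT = 7.4×10⁻⁶ × 165 = 0.001221.
1/(A₁E₁) + 1/(A₂E₂) = 1/(1575×109×10³) + 1/(825×196×10³) = 1.201×10⁻⁸ N⁻¹.
So P = 0.001221 / 1.201×10⁻⁸ = 101.7 kN.
σ_{titanium alloy} = P/A₁ = 101700/1575 = 64.55 MPa, compressive.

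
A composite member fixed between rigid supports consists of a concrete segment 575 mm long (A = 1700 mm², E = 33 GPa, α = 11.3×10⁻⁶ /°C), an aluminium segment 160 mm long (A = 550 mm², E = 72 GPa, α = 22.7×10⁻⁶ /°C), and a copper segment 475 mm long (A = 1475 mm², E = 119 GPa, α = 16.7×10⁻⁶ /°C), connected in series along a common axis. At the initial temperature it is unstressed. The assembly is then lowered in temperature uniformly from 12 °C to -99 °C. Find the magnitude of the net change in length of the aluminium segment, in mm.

Free thermal contraction of the whole bar: Σ αᵢΔT Lᵢ = 11.3×10⁻⁶×111×575 + 22.7×10⁻⁶×111×160 + 16.7×10⁻⁶×111×475 = 2.005 mm.
The walls prevent any net length change, so an axial force P (same in every segment) develops. Compatibility: P · Σ Lᵢ/(AᵢEᵢ) = δ_free.
The series flexibility is Σ Lᵢ/(AᵢEᵢ) = 575/(1700×33×10³) + 160/(550×72×10³) + 475/(1475×119×10³) = 1.7×10⁻⁵ mm/N.
P = 2.005 / 1.7×10⁻⁵ = 118000 N = 118 kN, tensile.
For the aluminium segment, free thermal change = 22.7×10⁻⁶×111×160 = 0.4032 mm and elastic change from P = 118000×160/(550×72×10³) = 0.4766 mm; these oppose, so the net change is 0.0735 mm (segment lengthens).

|ΔL| ≈ 0.0735 mm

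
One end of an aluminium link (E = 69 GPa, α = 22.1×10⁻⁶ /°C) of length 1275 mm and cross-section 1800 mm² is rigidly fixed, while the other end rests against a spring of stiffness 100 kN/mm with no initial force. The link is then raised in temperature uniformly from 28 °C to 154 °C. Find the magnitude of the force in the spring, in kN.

If the spring were absent the link would lengthen by αΔT L = 22.1×10⁻⁶ × 126 × 1275 = 3.55 mm.
Let P be the compressive force at the spring. The link shortens elastically by PL/(AE) and the spring compresses by P/k; together these equal δ_free.
So P = δ_free / [L/(AE) + 1/k] = 3.55 / [ 1275/(1800×69×10³) + 1/(100×10³) ].
P = 3.55 / 2.027×10⁻⁵ = 175200 N.

P ≈ 175 kN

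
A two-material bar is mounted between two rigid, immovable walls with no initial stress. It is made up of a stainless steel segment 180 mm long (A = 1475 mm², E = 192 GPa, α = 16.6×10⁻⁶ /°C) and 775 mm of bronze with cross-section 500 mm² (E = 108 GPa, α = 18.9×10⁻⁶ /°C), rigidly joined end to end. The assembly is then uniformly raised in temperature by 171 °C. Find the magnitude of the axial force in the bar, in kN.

Free thermal expansion of the whole bar: Σ αᵢΔT Lᵢ = 16.6×10⁻⁶×171×180 + 18.9×10⁻⁶×171×775 = 3.016 mm.
Since the ends are fixed, an axial force P builds up, equal in every segment, with P · Σ Lᵢ/(AᵢEᵢ) = δ_free.
Σ Lᵢ/(AᵢEᵢ) = 180/(1475×192×10³) + 775/(500×108×10³) = 1.499×10⁻⁵ mm/N.
P = 3.016 / 1.499×10⁻⁵ = 201200 N = 201.2 kN, compressive.

P ≈ 201 kN (compressive)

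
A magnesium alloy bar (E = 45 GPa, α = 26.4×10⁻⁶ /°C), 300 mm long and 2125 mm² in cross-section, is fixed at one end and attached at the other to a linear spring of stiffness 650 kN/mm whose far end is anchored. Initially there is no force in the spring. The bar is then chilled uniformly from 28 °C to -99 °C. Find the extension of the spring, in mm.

δ ≈ 0.331 mm

If the spring were absent the bar would shorten by αΔT L = 26.4×10⁻⁶ × 127 × 300 = 1.006 mm.
With a force P in the spring, the elastic change of the bar is PL/(AE) and that of the spring is P/k; compatibility requires their sum to equal δ_free.
So P = δ_free / [L/(AE) + 1/k] = 1.006 / [ 300/(2125×45×10³) + 1/(650×10³) ].
P = 1.006 / 4.676×10⁻⁶ = 215100 N.
Spring extension = P/k = 215100/(650×10³) = 0.331 mm.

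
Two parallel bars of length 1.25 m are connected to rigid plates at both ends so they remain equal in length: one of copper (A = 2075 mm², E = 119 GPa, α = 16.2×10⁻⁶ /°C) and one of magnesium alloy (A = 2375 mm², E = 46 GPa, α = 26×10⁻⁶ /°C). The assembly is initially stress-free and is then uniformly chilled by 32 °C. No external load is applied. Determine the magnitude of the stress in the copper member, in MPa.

σ ≈ 11.4 MPa (compressive)

Equilibrium of a rigid end plate with no external load gives equal and opposite internal forces ±P in the two members. Since α_{magnesium alloy} > α_{copper}, cooling drives the magnesium alloy into tension and the copper into compression.
Setting the final lengths equal and cancelling L: (α₁ − α₂)ΔT = P/(A₁E₁) + P/(A₂E₂).
|α₁ − α₂|·ΔT = 9.8×10⁻⁶ × 32 = 0.0003136.
1/(A₁E₁) + 1/(A₂E₂) = 1/(2075×119×10³) + 1/(2375×46×10³) = 1.32×10⁻⁸ N⁻¹.
P = 0.0003136 / 1.32×10⁻⁸ = 23750 N = 23.75 kN.
σ_{copper} = P/A₁ = 23750/2075 = 11.45 MPa, compressive.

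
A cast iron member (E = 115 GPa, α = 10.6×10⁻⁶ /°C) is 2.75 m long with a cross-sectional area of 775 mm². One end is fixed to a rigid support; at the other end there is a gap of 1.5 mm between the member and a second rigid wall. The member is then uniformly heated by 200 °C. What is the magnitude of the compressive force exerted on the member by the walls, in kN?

If the wall were absent the member would grow by αΔT L = 10.6×10⁻⁶ × 200 × 2750 = 5.83 mm.
The gap closes (δ_free > 1.5 mm) and the wall then resists a further 5.83 − 1.5 = 4.33 mm of expansion.
Compatibility: PL/(AE) = 4.33 mm, so σ = P/A = E × (4.33/2750) = 181.1 MPa.
P = σA = 181.1 × 775 = 140.3 kN.

P ≈ 140 kN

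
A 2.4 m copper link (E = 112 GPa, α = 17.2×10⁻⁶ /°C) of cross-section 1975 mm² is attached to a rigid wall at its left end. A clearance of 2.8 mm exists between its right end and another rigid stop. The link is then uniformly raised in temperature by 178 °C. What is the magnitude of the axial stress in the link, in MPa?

σ ≈ 212 MPa (compressive)

Unrestrained expansion: δ_free = αΔT L = 17.2×10⁻⁶ × 178 × 2400 = 7.348 mm.
This exceeds the 2.8 mm gap, so the wall pushes back. The portion of expansion that must be recovered elastically is δ_free − gap = 7.348 − 2.8 = 4.548 mm.
So σ = E(δ_free − g)/L = 112×10³ × 4.548/2400 = 212.2 MPa.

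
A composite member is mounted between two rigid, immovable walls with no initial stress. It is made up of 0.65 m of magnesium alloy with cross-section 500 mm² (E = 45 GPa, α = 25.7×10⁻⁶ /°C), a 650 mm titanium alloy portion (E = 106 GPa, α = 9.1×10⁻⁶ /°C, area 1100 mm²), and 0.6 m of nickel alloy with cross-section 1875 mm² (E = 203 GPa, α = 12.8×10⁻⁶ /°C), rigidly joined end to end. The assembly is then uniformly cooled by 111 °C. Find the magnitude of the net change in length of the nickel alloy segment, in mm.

|ΔL| ≈ 0.705 mm

Free thermal contraction of the whole bar: Σ αᵢΔT Lᵢ = 25.7×10⁻⁶×111×650 + 9.1×10⁻⁶×111×650 + 12.8×10⁻⁶×111×600 = 3.363 mm.
The rigid supports impose zero overall length change; the single axial force P common to all segments must satisfy P Σ Lᵢ/(AᵢEᵢ) = δ_free.
The series flexibility is Σ Lᵢ/(AᵢEᵢ) = 650/(500×45×10³) + 650/(1100×106×10³) + 600/(1875×203×10³) = 3.604×10⁻⁵ mm/N.
P = 3.363 / 3.604×10⁻⁵ = 93320 N = 93.32 kN, tensile.
For the nickel alloy segment, free thermal change = 12.8×10⁻⁶×111×600 = 0.8525 mm and elastic change from P = 93320×600/(1875×203×10³) = 0.1471 mm; these oppose, so the net change is 0.705 mm (segment shortens).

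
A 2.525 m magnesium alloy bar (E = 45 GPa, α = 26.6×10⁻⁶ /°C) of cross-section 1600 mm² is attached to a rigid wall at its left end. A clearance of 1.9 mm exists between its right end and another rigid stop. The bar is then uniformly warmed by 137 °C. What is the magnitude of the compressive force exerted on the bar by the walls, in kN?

P ≈ 208 kN

Unrestrained expansion: δ_free = αΔT L = 26.6×10⁻⁶ × 137 × 2525 = 9.202 mm.
This exceeds the 1.9 mm gap, so the wall pushes back. The portion of expansion that must be recovered elastically is δ_free − gap = 9.202 − 1.9 = 7.302 mm.
Compatibility: PL/(AE) = 7.302 mm, so σ = P/A = E × (7.302/2525) = 130.1 MPa.
Force on the wall = σA = 130.1 × 1600 mm² = 208.2 kN.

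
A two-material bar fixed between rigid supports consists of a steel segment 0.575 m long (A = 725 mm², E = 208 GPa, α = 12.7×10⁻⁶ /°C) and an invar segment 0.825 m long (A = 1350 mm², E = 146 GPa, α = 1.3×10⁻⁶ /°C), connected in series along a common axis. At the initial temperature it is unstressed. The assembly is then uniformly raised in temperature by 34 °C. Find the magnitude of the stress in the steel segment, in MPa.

If the supports were absent, the total length change would be Σ αᵢΔT Lᵢ = 12.7×10⁻⁶×34×575 + 1.3×10⁻⁶×34×825 = 0.2848 mm.
The walls prevent any net length change, so an axial force P (same in every segment) develops. Compatibility: P · Σ Lᵢ/(AᵢEᵢ) = δ_free.
The series flexibility is Σ Lᵢ/(AᵢEᵢ) = 575/(725×208×10³) + 825/(1350×146×10³) = 7.999×10⁻⁶ mm/N.
P = 0.2848 / 7.999×10⁻⁶ = 35600 N = 35.6 kN, compressive.
σ_{steel} = P / A = 35600 / 725 = 49.1 MPa.

σ ≈ 49.1 MPa (compressive)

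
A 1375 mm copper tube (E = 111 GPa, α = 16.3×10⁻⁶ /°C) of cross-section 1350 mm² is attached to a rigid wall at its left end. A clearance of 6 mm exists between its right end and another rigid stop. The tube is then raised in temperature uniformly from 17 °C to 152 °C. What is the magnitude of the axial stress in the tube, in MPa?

Unrestrained expansion: δ_free = αΔT L = 16.3×10⁻⁶ × 135 × 1375 = 3.026 mm.
Since δ_free = 3.03 mm is less than the 6 mm gap, the tube never touches the wall. No axial force develops.

σ ≈ 0 MPa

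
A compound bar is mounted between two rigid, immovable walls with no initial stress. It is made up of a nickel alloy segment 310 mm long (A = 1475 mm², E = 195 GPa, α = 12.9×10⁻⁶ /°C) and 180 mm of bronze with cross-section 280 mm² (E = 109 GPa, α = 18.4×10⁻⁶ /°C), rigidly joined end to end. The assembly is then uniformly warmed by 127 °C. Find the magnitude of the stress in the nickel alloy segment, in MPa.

σ ≈ 90.2 MPa (compressive)

If the supports were absent, the total length change would be Σ αᵢΔT Lᵢ = 12.9×10⁻⁶×127×310 + 18.4×10⁻⁶×127×180 = 0.9285 mm.
The rigid supports impose zero overall length change; the single axial force P common to all segments must satisfy P Σ Lᵢ/(AᵢEᵢ) = δ_free.
Σ Lᵢ/(AᵢEᵢ) = 310/(1475×195×10³) + 180/(280×109×10³) = 6.976×10⁻⁶ mm/N.
So P = 0.9285 / 6.976×10⁻⁶ = 133.1 kN, compressive.
σ_{nickel alloy} = P / A = 133100 / 1475 = 90.24 MPa.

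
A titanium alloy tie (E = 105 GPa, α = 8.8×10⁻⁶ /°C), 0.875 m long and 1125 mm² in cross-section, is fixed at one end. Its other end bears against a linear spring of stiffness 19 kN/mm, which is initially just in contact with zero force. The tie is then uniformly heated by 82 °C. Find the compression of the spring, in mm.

If the spring were absent the tie would lengthen by αΔT L = 8.8×10⁻⁶ × 82 × 875 = 0.6314 mm.
With a force P in the spring, the elastic change of the tie is PL/(AE) and that of the spring is P/k; compatibility requires their sum to equal δ_free.
P [ L/(AE) + 1/k ] = δ_free → P [ 875/(1125×105×10³) + 1/(19×10³) ] = 0.6314.
P = 0.6314 / 6.004×10⁻⁵ = 10520 N.
Spring compression = P/k = 10520/(19×10³) = 0.5535 mm.

δ ≈ 0.553 mm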